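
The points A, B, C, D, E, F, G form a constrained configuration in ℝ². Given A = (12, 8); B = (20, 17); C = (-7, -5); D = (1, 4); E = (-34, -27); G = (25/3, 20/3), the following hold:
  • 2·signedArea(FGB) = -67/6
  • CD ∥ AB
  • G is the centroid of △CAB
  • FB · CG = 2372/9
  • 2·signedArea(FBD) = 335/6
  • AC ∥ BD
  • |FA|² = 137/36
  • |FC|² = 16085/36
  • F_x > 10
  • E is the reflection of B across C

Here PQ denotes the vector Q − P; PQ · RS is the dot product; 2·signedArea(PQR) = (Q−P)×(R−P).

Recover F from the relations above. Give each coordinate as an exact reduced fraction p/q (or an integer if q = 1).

1. F_x = 61/6  [2·signedArea(FBD) = 335/6 ∩ 2·signedArea(FGB) = -67/6]
2. F_y = 22/3  [2·signedArea(FBD) = 335/6 ∩ 2·signedArea(FGB) = -67/6]
   → F = (61/6, 22/3)

F = (61/6, 22/3)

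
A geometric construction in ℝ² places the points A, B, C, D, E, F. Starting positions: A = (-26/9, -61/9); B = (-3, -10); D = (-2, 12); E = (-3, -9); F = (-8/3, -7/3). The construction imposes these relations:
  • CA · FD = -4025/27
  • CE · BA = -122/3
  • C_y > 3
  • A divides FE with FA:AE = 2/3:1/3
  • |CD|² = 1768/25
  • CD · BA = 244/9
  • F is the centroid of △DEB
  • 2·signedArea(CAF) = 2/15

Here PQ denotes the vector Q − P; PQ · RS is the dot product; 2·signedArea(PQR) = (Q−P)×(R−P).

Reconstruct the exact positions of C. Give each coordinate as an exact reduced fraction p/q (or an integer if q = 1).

C = (-12/5, 18/5)

1. C_x = -12/5  [CA · FD = -4025/27 ∩ 2·signedArea(CAF) = 2/15]
2. C_y = 18/5  [CA · FD = -4025/27 ∩ 2·signedArea(CAF) = 2/15]
   → C = (-12/5, 18/5)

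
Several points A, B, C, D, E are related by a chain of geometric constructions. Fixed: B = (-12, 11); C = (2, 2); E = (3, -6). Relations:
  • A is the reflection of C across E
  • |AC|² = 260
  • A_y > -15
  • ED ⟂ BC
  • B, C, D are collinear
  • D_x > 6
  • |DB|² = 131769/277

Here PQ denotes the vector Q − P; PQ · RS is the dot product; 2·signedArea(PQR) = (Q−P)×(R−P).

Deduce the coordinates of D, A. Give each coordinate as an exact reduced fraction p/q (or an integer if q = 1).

1. D_x = 1758/277  [B, C, D are collinear ∩ ED ⟂ BC]
2. D_y = -220/277  [B, C, D are collinear ∩ ED ⟂ BC]
   → D = (1758/277, -220/277)
3. A_x = 4  [A is the reflection of C across E]
4. A_y = -14  [A is the reflection of C across E]
   → A = (4, -14)

A = (4, -14)
D = (1758/277, -220/277)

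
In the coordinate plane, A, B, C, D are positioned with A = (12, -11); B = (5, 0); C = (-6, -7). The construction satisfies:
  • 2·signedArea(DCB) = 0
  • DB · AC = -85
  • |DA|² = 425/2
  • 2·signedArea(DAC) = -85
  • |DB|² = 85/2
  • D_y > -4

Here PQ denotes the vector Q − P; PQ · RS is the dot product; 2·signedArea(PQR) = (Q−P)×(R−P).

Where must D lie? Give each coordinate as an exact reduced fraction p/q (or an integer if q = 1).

1. D_x = -1/2  [2·signedArea(DCB) = 0 ∩ DB · AC = -85]
2. D_y = -7/2  [2·signedArea(DCB) = 0 ∩ DB · AC = -85]
   → D = (-1/2, -7/2)

D = (-1/2, -7/2)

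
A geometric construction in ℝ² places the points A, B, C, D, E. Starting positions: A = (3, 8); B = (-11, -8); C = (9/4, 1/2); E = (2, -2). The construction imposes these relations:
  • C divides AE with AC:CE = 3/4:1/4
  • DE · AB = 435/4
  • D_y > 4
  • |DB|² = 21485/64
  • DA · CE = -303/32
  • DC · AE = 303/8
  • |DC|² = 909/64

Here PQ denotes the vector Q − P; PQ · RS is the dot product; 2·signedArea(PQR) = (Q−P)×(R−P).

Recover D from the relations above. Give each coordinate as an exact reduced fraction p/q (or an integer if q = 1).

1. D_x = 21/8  [DA · CE = -303/32 ∩ DE · AB = 435/4]
2. D_y = 17/4  [DA · CE = -303/32 ∩ DE · AB = 435/4]
   → D = (21/8, 17/4)

D = (21/8, 17/4)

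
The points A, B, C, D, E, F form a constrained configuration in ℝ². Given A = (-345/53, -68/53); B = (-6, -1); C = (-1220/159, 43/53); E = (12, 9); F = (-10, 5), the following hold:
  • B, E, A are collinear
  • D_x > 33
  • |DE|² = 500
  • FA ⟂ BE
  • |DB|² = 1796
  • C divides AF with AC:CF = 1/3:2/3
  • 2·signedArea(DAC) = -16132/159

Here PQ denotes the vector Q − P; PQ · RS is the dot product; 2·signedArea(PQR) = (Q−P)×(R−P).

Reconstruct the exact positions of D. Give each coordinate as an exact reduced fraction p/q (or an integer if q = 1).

D = (34, 13)

1. D_x = 34  [line -111/53·x + -185/159·y + 259/3 = 0 ∩ |DB|² = 1796]
2. D_y = 13  [line -111/53·x + -185/159·y + 259/3 = 0 ∩ |DB|² = 1796]
   → D = (34, 13)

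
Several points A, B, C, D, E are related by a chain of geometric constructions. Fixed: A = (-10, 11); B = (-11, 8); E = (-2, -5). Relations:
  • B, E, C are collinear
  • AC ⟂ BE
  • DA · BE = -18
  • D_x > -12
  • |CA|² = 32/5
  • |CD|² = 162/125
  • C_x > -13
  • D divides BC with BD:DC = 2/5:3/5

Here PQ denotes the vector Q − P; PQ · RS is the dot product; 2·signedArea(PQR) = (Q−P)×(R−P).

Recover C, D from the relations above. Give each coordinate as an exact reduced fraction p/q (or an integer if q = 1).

1. C_x = -302/25  [B, E, C are collinear ∩ AC ⟂ BE]
2. C_y = 239/25  [B, E, C are collinear ∩ AC ⟂ BE]
   → C = (-302/25, 239/25)
3. D_x = -1429/125  [D divides BC with BD:DC = 2/5:3/5]
4. D_y = 1078/125  [D divides BC with BD:DC = 2/5:3/5]
   → D = (-1429/125, 1078/125)

C = (-302/25, 239/25)
D = (-1429/125, 1078/125)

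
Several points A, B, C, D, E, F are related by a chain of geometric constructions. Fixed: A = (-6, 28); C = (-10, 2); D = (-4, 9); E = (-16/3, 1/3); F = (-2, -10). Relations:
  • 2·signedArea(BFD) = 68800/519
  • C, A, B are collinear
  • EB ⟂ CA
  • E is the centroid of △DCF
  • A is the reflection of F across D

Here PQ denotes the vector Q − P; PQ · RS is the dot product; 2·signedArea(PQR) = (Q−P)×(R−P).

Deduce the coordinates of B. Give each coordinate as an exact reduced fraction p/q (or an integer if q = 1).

B = (-5264/519, 557/519)

1. B_x = -5264/519  [C, A, B are collinear ∩ EB ⟂ CA]
2. B_y = 557/519  [C, A, B are collinear ∩ EB ⟂ CA]
   → B = (-5264/519, 557/519)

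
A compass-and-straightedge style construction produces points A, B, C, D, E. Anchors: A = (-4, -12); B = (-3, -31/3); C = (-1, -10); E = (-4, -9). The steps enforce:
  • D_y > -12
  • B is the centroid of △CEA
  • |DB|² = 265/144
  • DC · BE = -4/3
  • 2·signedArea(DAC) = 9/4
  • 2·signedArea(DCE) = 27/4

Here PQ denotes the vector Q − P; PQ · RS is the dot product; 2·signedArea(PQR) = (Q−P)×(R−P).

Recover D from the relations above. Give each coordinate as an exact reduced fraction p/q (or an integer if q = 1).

1. D_x = -4  [2·signedArea(DCE) = 27/4 ∩ DC · BE = -4/3]
2. D_y = -45/4  [2·signedArea(DCE) = 27/4 ∩ DC · BE = -4/3]
   → D = (-4, -45/4)

D = (-4, -45/4)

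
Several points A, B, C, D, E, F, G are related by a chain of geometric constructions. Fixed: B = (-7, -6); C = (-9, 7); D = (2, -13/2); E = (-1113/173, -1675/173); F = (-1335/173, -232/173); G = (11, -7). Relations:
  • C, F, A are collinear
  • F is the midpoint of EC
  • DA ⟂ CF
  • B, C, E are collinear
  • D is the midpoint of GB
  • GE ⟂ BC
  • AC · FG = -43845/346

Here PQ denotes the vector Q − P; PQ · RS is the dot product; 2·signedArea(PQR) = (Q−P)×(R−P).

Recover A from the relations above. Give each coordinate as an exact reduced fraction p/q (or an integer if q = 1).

1. A_x = -1162/173  [C, F, A are collinear ∩ DA ⟂ CF]
2. A_y = -2713/346  [C, F, A are collinear ∩ DA ⟂ CF]
   → A = (-1162/173, -2713/346)

A = (-1162/173, -2713/346)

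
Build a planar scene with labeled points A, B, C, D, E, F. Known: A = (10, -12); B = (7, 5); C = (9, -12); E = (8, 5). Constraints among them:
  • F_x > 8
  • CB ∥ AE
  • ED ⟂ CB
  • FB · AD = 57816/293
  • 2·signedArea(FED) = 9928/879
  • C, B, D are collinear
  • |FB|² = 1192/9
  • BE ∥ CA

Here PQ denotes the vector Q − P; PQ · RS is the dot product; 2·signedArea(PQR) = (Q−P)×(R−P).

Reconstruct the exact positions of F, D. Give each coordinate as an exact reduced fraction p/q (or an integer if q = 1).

D = (2055/293, 1431/293)
F = (9, -19/3)

1. D_x = 2055/293  [C, B, D are collinear ∩ ED ⟂ CB]
2. D_y = 1431/293  [C, B, D are collinear ∩ ED ⟂ CB]
   → D = (2055/293, 1431/293)
3. F_x = 9  [2·signedArea(FED) = 9928/879 ∩ FB · AD = 57816/293]
4. F_y = -19/3  [2·signedArea(FED) = 9928/879 ∩ FB · AD = 57816/293]
   → F = (9, -19/3)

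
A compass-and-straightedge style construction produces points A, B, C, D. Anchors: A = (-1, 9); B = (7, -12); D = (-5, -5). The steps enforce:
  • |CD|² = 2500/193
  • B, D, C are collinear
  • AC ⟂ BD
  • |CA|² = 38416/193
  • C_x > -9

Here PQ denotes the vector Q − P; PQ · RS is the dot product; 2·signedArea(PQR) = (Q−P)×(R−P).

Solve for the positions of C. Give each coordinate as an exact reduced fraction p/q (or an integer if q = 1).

1. C_x = -1565/193  [B, D, C are collinear ∩ AC ⟂ BD]
2. C_y = -615/193  [B, D, C are collinear ∩ AC ⟂ BD]
   → C = (-1565/193, -615/193)

C = (-1565/193, -615/193)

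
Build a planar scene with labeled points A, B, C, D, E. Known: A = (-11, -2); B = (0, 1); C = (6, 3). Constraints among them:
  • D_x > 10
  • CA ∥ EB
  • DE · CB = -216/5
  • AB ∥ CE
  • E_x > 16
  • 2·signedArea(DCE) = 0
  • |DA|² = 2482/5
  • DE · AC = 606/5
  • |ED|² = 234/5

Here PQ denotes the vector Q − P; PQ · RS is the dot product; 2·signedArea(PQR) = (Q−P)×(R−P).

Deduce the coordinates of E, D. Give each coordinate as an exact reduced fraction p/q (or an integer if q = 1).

D = (52/5, 21/5)
E = (17, 6)

1. E_x = 17  [CA ∥ EB ∩ AB ∥ CE]
2. E_y = 6  [CA ∥ EB ∩ AB ∥ CE]
   → E = (17, 6)
3. D_x = 52/5  [2·signedArea(DCE) = 0 ∩ DE · CB = -216/5]
4. D_y = 21/5  [2·signedArea(DCE) = 0 ∩ DE · CB = -216/5]
   → D = (52/5, 21/5)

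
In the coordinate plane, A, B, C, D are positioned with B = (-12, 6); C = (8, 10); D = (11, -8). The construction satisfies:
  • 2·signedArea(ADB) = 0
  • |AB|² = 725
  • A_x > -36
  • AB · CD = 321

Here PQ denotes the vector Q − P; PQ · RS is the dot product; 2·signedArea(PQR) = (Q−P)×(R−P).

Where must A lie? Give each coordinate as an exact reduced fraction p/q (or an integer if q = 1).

1. A_x = -35  [2·signedArea(ADB) = 0 ∩ AB · CD = 321]
2. A_y = 20  [2·signedArea(ADB) = 0 ∩ AB · CD = 321]
   → A = (-35, 20)

A = (-35, 20)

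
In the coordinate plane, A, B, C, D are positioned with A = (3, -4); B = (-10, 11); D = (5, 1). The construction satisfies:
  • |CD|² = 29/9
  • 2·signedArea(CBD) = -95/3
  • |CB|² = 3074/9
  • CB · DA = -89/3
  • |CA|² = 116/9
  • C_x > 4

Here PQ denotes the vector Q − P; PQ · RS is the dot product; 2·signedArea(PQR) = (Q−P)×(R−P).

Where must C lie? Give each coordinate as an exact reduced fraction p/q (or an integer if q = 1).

1. C_x = 13/3  [2·signedArea(CBD) = -95/3 ∩ CB · DA = -89/3]
2. C_y = -2/3  [2·signedArea(CBD) = -95/3 ∩ CB · DA = -89/3]
   → C = (13/3, -2/3)

C = (13/3, -2/3)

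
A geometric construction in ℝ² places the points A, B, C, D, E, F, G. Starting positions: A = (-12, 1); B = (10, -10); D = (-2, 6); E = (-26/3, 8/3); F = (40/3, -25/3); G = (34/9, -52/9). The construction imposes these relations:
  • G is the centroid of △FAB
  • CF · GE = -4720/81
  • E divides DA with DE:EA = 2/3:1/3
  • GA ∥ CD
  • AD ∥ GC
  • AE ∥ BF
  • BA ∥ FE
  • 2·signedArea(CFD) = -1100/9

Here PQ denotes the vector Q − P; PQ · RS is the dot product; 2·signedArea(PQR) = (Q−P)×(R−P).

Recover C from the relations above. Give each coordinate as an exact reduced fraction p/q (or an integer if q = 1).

1. C_x = 124/9  [GA ∥ CD ∩ AD ∥ GC]
2. C_y = -7/9  [GA ∥ CD ∩ AD ∥ GC]
   → C = (124/9, -7/9)

C = (124/9, -7/9)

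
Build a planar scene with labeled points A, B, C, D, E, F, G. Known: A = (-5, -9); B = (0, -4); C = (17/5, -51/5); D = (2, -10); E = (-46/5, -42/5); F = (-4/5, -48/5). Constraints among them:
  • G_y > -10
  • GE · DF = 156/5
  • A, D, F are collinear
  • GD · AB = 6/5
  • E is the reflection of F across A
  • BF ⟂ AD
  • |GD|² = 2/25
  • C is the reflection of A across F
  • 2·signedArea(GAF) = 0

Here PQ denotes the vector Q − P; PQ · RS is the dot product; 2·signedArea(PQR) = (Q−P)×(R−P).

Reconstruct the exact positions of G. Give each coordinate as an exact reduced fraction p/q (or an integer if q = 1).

1. G_x = 43/25  [2·signedArea(GAF) = 0 ∩ GE · DF = 156/5]
2. G_y = -249/25  [2·signedArea(GAF) = 0 ∩ GE · DF = 156/5]
   → G = (43/25, -249/25)

G = (43/25, -249/25)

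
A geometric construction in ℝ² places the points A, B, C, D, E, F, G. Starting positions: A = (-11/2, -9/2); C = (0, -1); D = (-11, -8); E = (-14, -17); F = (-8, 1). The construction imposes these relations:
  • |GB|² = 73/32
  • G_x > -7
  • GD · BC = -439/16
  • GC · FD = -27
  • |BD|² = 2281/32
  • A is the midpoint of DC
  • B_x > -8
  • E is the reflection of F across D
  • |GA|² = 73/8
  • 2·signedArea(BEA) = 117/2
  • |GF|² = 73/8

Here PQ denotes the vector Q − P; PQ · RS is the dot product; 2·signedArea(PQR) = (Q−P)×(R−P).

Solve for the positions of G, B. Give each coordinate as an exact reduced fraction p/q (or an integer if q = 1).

1. G_x = -27/4  [line 3·x + 9·y + 36 = 0 ∩ |GF|² = 73/8]
2. G_y = -7/4  [line 3·x + 9·y + 36 = 0 ∩ |GF|² = 73/8]
   → G = (-27/4, -7/4)
3. B_x = -59/8  [2·signedArea(BEA) = 117/2 ∩ GD · BC = -439/16]
4. B_y = -3/8  [2·signedArea(BEA) = 117/2 ∩ GD · BC = -439/16]
   → B = (-59/8, -3/8)

B = (-59/8, -3/8)
G = (-27/4, -7/4)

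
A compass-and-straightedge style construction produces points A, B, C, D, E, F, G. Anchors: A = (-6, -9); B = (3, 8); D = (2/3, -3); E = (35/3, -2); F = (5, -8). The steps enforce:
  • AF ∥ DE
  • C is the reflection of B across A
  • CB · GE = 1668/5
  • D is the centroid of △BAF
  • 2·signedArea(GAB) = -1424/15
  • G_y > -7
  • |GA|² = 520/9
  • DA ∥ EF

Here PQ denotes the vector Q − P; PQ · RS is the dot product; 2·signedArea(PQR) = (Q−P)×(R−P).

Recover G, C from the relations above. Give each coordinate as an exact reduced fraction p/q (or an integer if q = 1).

1. G_x = 16/15  [line -17·x + 9·y + 1109/15 = 0 ∩ |GA|² = 520/9]
2. G_y = -31/5  [line -17·x + 9·y + 1109/15 = 0 ∩ |GA|² = 520/9]
   → G = (16/15, -31/5)
3. C_x = -15  [C is the reflection of B across A]
4. C_y = -26  [C is the reflection of B across A]
   → C = (-15, -26)

C = (-15, -26)
G = (16/15, -31/5)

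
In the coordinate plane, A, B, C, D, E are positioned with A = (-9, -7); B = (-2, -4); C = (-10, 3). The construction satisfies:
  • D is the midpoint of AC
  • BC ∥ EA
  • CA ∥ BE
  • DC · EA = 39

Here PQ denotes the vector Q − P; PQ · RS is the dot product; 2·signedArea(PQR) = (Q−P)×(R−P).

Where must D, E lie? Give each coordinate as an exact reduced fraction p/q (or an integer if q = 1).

D = (-19/2, -2)
E = (-1, -14)

1. D_x = -19/2  [D is the midpoint of AC]
2. D_y = -2  [D is the midpoint of AC]
   → D = (-19/2, -2)
3. E_x = -1  [BC ∥ EA ∩ CA ∥ BE]
4. E_y = -14  [BC ∥ EA ∩ CA ∥ BE]
   → E = (-1, -14)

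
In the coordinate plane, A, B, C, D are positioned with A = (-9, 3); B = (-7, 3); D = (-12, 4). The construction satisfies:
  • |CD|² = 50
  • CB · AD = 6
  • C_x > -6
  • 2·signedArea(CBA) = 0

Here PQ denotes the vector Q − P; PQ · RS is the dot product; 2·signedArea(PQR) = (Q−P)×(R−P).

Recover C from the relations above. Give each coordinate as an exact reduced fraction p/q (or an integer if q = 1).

1. C_x = -5  [2·signedArea(CBA) = 0 ∩ CB · AD = 6]
2. C_y = 3  [2·signedArea(CBA) = 0 ∩ CB · AD = 6]
   → C = (-5, 3)

C = (-5, 3)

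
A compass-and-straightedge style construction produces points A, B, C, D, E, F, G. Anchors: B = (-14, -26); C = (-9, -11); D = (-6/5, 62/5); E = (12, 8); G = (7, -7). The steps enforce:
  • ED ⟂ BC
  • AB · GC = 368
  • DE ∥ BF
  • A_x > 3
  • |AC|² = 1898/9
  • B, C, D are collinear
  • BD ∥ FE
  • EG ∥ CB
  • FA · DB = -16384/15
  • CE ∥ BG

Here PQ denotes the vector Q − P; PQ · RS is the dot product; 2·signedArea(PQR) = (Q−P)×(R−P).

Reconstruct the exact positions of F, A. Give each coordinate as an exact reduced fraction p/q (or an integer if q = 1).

A = (10/3, -10/3)
F = (-4/5, -152/5)

1. F_x = -4/5  [BD ∥ FE ∩ DE ∥ BF]
2. F_y = -152/5  [BD ∥ FE ∩ DE ∥ BF]
   → F = (-4/5, -152/5)
3. A_x = 10/3  [AB · GC = 368 ∩ FA · DB = -16384/15]
4. A_y = -10/3  [AB · GC = 368 ∩ FA · DB = -16384/15]
   → A = (10/3, -10/3)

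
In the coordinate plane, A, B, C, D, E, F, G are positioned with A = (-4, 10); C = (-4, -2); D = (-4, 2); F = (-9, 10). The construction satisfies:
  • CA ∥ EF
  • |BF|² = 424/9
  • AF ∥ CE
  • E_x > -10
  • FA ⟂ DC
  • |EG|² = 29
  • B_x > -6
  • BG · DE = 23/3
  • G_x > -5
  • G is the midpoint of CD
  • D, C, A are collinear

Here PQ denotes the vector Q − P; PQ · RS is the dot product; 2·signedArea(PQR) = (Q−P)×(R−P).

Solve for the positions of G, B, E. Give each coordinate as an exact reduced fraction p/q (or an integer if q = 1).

1. G_x = -4  [G is the midpoint of CD]
2. G_y = 0  [G is the midpoint of CD]
   → G = (-4, 0)
3. E_x = -9  [CA ∥ EF ∩ AF ∥ CE]
4. E_y = -2  [CA ∥ EF ∩ AF ∥ CE]
   → E = (-9, -2)
5. B_x = -17/3  [line 5·x + 4·y + 37/3 = 0 ∩ |BF|² = 424/9]
6. B_y = 4  [line 5·x + 4·y + 37/3 = 0 ∩ |BF|² = 424/9]
   → B = (-17/3, 4)

B = (-17/3, 4)
E = (-9, -2)
G = (-4, 0)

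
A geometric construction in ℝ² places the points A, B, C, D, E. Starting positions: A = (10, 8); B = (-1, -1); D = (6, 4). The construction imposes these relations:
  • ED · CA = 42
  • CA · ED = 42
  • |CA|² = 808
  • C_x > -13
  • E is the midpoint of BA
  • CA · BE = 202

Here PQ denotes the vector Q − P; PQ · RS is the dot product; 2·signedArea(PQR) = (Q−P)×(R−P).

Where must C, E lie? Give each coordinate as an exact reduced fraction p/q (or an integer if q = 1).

C = (-12, -10)
E = (9/2, 7/2)

1. E_x = 9/2  [E is the midpoint of BA]
2. E_y = 7/2  [E is the midpoint of BA]
   → E = (9/2, 7/2)
3. C_x = -12  [CA · ED = 42 ∩ CA · BE = 202]
4. C_y = -10  [CA · ED = 42 ∩ CA · BE = 202]
   → C = (-12, -10)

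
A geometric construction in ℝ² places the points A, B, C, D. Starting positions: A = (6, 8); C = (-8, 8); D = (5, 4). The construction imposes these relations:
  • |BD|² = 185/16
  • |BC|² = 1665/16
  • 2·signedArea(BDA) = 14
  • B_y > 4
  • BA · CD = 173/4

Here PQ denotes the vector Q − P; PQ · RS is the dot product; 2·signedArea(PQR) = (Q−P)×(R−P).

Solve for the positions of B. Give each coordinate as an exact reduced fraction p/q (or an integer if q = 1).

1. B_x = 7/4  [2·signedArea(BDA) = 14 ∩ BA · CD = 173/4]
2. B_y = 5  [2·signedArea(BDA) = 14 ∩ BA · CD = 173/4]
   → B = (7/4, 5)

B = (7/4, 5)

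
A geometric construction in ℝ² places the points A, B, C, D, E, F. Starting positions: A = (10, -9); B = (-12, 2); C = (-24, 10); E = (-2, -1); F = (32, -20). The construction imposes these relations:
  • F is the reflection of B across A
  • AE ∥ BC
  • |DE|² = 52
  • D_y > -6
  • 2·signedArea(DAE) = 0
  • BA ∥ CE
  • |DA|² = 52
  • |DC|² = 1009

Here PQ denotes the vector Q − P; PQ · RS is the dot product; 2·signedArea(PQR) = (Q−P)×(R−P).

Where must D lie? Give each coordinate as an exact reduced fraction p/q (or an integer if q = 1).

D = (4, -5)

1. D_x = 4  [line -8·x + -12·y + -28 = 0 ∩ |DA|² = 52]
2. D_y = -5  [line -8·x + -12·y + -28 = 0 ∩ |DA|² = 52]
   → D = (4, -5)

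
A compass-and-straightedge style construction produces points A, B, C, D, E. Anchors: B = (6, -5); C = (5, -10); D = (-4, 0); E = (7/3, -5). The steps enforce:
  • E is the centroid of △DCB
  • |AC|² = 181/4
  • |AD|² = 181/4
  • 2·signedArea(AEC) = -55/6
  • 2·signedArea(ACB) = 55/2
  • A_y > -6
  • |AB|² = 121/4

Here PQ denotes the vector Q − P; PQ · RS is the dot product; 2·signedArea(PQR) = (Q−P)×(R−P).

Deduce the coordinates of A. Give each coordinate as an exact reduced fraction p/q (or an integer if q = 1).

A = (1/2, -5)

1. A_x = 1/2  [2·signedArea(AEC) = -55/6 ∩ 2·signedArea(ACB) = 55/2]
2. A_y = -5  [2·signedArea(AEC) = -55/6 ∩ 2·signedArea(ACB) = 55/2]
   → A = (1/2, -5)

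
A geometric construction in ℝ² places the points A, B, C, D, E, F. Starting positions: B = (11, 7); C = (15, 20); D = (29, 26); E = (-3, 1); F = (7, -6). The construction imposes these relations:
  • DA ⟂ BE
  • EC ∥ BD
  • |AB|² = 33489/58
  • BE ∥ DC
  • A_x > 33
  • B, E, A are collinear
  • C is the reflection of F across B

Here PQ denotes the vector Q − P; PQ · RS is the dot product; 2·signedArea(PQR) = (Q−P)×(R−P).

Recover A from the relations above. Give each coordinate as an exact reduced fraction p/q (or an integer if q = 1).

1. A_x = 1919/58  [B, E, A are collinear ∩ DA ⟂ BE]
2. A_y = 955/58  [B, E, A are collinear ∩ DA ⟂ BE]
   → A = (1919/58, 955/58)

A = (1919/58, 955/58)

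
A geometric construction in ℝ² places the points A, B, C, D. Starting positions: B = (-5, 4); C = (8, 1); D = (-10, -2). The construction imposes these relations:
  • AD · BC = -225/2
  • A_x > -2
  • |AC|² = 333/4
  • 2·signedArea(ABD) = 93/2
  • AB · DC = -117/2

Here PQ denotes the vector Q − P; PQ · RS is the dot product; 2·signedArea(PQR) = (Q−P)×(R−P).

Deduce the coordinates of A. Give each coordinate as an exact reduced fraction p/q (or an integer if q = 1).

A = (-1, -1/2)

1. A_x = -1  [AD · BC = -225/2 ∩ AB · DC = -117/2]
2. A_y = -1/2  [AD · BC = -225/2 ∩ AB · DC = -117/2]
   → A = (-1, -1/2)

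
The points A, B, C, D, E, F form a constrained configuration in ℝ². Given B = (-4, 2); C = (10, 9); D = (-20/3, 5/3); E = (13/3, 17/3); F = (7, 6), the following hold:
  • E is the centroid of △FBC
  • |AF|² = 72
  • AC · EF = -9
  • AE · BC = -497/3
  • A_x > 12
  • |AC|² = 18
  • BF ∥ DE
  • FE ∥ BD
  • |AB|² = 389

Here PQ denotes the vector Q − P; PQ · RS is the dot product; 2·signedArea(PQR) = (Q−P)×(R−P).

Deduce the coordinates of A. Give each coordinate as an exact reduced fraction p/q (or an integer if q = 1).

A = (13, 12)

1. A_x = 13  [AE · BC = -497/3 ∩ AC · EF = -9]
2. A_y = 12  [AE · BC = -497/3 ∩ AC · EF = -9]
   → A = (13, 12)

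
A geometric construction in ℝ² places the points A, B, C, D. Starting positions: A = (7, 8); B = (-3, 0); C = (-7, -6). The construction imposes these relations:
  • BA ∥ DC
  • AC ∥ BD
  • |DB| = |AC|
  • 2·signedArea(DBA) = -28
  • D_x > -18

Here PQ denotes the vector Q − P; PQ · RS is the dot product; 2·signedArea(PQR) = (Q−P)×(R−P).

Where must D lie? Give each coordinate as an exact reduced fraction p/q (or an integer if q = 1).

D = (-17, -14)

1. D_x = -17  [BA ∥ DC ∩ AC ∥ BD]
2. D_y = -14  [BA ∥ DC ∩ AC ∥ BD]
   → D = (-17, -14)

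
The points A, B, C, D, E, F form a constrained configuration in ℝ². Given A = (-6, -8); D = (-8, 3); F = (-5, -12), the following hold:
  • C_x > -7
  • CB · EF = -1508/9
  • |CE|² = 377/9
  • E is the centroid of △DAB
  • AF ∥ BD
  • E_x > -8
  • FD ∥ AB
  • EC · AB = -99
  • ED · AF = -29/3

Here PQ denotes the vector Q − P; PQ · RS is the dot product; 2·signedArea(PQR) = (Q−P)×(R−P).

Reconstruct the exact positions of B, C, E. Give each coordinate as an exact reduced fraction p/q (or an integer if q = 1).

1. B_x = -9  [AF ∥ BD ∩ FD ∥ AB]
2. B_y = 7  [AF ∥ BD ∩ FD ∥ AB]
   → B = (-9, 7)
3. E_x = -23/3  [E is the centroid of △DAB]
4. E_y = 2/3  [E is the centroid of △DAB]
   → E = (-23/3, 2/3)
5. C_x = -19/3  [CB · EF = -1508/9 ∩ EC · AB = -99]
6. C_y = -17/3  [CB · EF = -1508/9 ∩ EC · AB = -99]
   → C = (-19/3, -17/3)

B = (-9, 7)
C = (-19/3, -17/3)
E = (-23/3, 2/3)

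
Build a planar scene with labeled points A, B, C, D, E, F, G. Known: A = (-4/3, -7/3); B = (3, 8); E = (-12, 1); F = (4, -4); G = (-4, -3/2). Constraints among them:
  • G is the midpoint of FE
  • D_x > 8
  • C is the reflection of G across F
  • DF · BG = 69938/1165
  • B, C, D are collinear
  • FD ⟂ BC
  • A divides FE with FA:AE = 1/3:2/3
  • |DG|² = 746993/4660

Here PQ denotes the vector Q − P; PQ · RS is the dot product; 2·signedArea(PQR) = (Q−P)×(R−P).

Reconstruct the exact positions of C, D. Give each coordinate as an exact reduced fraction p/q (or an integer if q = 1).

C = (12, -13/2)
D = (10083/1165, -1294/1165)

1. C_x = 12  [C is the reflection of G across F]
2. C_y = -13/2  [C is the reflection of G across F]
   → C = (12, -13/2)
3. D_x = 10083/1165  [B, C, D are collinear ∩ FD ⟂ BC]
4. D_y = -1294/1165  [B, C, D are collinear ∩ FD ⟂ BC]
   → D = (10083/1165, -1294/1165)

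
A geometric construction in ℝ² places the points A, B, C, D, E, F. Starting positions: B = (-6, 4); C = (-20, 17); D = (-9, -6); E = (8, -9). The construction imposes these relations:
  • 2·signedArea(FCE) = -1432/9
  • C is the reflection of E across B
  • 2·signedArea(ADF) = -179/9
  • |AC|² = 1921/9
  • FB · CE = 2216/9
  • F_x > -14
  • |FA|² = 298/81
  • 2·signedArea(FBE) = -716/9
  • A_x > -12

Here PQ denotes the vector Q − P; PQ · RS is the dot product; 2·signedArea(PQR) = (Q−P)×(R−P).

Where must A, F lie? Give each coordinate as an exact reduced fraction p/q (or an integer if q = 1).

1. F_x = -122/9  [2·signedArea(FBE) = -716/9 ∩ FB · CE = 2216/9]
2. F_y = 16/3  [2·signedArea(FBE) = -716/9 ∩ FB · CE = 2216/9]
   → F = (-122/9, 16/3)
3. A_x = -35/3  [line -34/3·x + -41/9·y + -985/9 = 0 ∩ |AC|² = 1921/9]
4. A_y = 5  [line -34/3·x + -41/9·y + -985/9 = 0 ∩ |AC|² = 1921/9]
   → A = (-35/3, 5)

A = (-35/3, 5)
F = (-122/9, 16/3)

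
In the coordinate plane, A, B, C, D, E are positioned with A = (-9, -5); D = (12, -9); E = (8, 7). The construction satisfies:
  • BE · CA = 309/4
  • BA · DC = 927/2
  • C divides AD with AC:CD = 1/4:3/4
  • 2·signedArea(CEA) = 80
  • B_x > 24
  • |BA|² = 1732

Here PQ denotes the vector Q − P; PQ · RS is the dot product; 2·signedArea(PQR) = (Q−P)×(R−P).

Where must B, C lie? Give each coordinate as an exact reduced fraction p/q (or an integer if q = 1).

1. C_x = -15/4  [C divides AD with AC:CD = 1/4:3/4]
2. C_y = -6  [C divides AD with AC:CD = 1/4:3/4]
   → C = (-15/4, -6)
3. B_x = 25  [line 63/4·x + -3·y + -1347/4 = 0 ∩ |BA|² = 1732]
4. B_y = 19  [line 63/4·x + -3·y + -1347/4 = 0 ∩ |BA|² = 1732]
   → B = (25, 19)

B = (25, 19)
C = (-15/4, -6)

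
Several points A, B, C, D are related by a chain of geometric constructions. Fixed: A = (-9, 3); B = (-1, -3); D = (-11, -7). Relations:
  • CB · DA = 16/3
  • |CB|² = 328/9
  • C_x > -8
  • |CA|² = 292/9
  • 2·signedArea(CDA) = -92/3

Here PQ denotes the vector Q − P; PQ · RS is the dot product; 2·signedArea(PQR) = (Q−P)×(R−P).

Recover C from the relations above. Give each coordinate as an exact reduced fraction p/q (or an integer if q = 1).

C = (-7, -7/3)

1. C_x = -7  [2·signedArea(CDA) = -92/3 ∩ CB · DA = 16/3]
2. C_y = -7/3  [2·signedArea(CDA) = -92/3 ∩ CB · DA = 16/3]
   → C = (-7, -7/3)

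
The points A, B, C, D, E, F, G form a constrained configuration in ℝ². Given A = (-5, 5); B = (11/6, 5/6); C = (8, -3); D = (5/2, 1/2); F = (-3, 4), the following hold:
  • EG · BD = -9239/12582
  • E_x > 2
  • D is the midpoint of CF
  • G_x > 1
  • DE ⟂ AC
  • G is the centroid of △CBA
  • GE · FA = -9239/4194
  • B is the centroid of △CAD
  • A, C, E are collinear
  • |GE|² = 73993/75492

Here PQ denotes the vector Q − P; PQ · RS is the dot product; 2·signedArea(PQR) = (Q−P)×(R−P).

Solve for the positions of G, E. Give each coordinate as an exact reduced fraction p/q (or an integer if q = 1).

E = (1141/466, 97/233)
G = (29/18, 17/18)

1. G_x = 29/18  [G is the centroid of △CBA]
2. G_y = 17/18  [G is the centroid of △CBA]
   → G = (29/18, 17/18)
3. E_x = 1141/466  [A, C, E are collinear ∩ DE ⟂ AC]
4. E_y = 97/233  [A, C, E are collinear ∩ DE ⟂ AC]
   → E = (1141/466, 97/233)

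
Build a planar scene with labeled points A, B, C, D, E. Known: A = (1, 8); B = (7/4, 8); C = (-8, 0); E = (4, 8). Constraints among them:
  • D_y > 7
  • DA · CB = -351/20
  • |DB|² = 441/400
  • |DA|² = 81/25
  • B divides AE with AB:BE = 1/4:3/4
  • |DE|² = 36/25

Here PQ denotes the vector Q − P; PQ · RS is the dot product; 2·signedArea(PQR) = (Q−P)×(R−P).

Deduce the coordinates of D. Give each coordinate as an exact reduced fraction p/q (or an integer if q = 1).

D = (14/5, 8)

1. D_x = 14/5  [line -39/4·x + -8·y + 913/10 = 0 ∩ |DE|² = 36/25]
2. D_y = 8  [line -39/4·x + -8·y + 913/10 = 0 ∩ |DE|² = 36/25]
   → D = (14/5, 8)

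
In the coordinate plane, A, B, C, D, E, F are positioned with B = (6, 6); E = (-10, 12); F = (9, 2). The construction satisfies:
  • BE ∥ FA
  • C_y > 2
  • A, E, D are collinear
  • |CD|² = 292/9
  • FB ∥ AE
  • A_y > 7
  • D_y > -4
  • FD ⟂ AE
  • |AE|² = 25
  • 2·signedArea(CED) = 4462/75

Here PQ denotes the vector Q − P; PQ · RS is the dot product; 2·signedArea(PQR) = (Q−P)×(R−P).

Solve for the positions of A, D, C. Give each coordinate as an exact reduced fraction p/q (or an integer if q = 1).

A = (-7, 8)
C = (91/75, 54/25)
D = (41/25, -88/25)

1. A_x = -7  [FB ∥ AE ∩ BE ∥ FA]
2. A_y = 8  [FB ∥ AE ∩ BE ∥ FA]
   → A = (-7, 8)
3. D_x = 41/25  [A, E, D are collinear ∩ FD ⟂ AE]
4. D_y = -88/25  [A, E, D are collinear ∩ FD ⟂ AE]
   → D = (41/25, -88/25)
5. C_x = 91/75  [line 388/25·x + 291/25·y + -3298/75 = 0 ∩ |CD|² = 292/9]
6. C_y = 54/25  [line 388/25·x + 291/25·y + -3298/75 = 0 ∩ |CD|² = 292/9]
   → C = (91/75, 54/25)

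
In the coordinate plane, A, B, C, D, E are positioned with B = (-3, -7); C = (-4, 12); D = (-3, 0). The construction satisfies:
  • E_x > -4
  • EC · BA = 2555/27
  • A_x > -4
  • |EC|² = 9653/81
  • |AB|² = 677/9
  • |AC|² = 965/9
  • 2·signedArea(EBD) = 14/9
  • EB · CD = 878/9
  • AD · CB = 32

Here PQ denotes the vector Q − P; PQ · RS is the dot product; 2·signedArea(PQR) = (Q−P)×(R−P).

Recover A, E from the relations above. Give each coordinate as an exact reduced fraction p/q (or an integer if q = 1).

1. E_x = -29/9  [EB · CD = 878/9 ∩ 2·signedArea(EBD) = 14/9]
2. E_y = 10/9  [EB · CD = 878/9 ∩ 2·signedArea(EBD) = 14/9]
   → E = (-29/9, 10/9)
3. A_x = -10/3  [AD · CB = 32 ∩ EC · BA = 2555/27]
4. A_y = 5/3  [AD · CB = 32 ∩ EC · BA = 2555/27]
   → A = (-10/3, 5/3)

A = (-10/3, 5/3)
E = (-29/9, 10/9)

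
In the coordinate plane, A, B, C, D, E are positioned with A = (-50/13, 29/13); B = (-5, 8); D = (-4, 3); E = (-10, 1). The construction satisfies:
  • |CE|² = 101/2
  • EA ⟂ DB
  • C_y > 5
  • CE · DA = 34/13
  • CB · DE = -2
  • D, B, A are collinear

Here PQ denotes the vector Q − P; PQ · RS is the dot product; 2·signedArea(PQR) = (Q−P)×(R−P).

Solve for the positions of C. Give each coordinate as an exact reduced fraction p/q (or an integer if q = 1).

C = (-9/2, 11/2)

1. C_x = -9/2  [CE · DA = 34/13 ∩ CB · DE = -2]
2. C_y = 11/2  [CE · DA = 34/13 ∩ CB · DE = -2]
   → C = (-9/2, 11/2)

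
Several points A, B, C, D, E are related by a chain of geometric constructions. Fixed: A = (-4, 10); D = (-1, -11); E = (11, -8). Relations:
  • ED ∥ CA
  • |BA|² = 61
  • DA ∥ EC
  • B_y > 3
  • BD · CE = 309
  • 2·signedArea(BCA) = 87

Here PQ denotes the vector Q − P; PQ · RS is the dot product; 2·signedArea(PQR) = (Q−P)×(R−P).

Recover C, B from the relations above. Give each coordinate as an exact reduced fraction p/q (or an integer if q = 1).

B = (1, 4)
C = (8, 13)

1. C_x = 8  [ED ∥ CA ∩ DA ∥ EC]
2. C_y = 13  [ED ∥ CA ∩ DA ∥ EC]
   → C = (8, 13)
3. B_x = 1  [2·signedArea(BCA) = 87 ∩ BD · CE = 309]
4. B_y = 4  [2·signedArea(BCA) = 87 ∩ BD · CE = 309]
   → B = (1, 4)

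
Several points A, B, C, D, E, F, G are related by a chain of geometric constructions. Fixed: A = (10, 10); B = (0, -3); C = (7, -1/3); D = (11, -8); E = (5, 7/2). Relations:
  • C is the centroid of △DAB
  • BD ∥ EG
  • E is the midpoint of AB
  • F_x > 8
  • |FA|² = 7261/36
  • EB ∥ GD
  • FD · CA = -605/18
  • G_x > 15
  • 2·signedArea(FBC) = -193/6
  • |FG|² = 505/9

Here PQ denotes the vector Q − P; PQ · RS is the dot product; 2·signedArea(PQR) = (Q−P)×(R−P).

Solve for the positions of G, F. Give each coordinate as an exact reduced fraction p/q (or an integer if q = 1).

1. G_x = 16  [EB ∥ GD ∩ BD ∥ EG]
2. G_y = -3/2  [EB ∥ GD ∩ BD ∥ EG]
   → G = (16, -3/2)
3. F_x = 9  [2·signedArea(FBC) = -193/6 ∩ FD · CA = -605/18]
4. F_y = -25/6  [2·signedArea(FBC) = -193/6 ∩ FD · CA = -605/18]
   → F = (9, -25/6)

F = (9, -25/6)
G = (16, -3/2)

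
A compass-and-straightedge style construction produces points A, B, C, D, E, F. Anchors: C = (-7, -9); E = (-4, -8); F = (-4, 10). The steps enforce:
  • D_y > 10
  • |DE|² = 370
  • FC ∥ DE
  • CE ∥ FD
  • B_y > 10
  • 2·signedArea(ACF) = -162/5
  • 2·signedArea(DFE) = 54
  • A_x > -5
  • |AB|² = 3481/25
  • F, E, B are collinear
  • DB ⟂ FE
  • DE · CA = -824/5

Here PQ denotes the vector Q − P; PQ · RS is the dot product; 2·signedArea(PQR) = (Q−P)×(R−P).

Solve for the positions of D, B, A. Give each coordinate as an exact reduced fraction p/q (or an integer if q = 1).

1. D_x = -1  [FC ∥ DE ∩ CE ∥ FD]
2. D_y = 11  [FC ∥ DE ∩ CE ∥ FD]
   → D = (-1, 11)
3. B_x = -4  [F, E, B are collinear ∩ DB ⟂ FE]
4. B_y = 11  [F, E, B are collinear ∩ DB ⟂ FE]
   → B = (-4, 11)
5. A_x = -4  [2·signedArea(ACF) = -162/5 ∩ DE · CA = -824/5]
6. A_y = -4/5  [2·signedArea(ACF) = -162/5 ∩ DE · CA = -824/5]
   → A = (-4, -4/5)

A = (-4, -4/5)
B = (-4, 11)
D = (-1, 11)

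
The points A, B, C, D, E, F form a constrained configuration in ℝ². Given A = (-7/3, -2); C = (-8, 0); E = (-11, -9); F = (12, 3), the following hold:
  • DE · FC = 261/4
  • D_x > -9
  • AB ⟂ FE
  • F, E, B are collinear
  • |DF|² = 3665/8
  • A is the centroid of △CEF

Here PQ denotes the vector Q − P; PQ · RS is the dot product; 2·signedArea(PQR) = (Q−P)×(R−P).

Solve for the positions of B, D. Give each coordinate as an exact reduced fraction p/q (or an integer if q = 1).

B = (-2659/2019, -2657/673)
D = (-35/4, -9/4)

1. B_x = -2659/2019  [F, E, B are collinear ∩ AB ⟂ FE]
2. B_y = -2657/673  [F, E, B are collinear ∩ AB ⟂ FE]
   → B = (-2659/2019, -2657/673)
3. D_x = -35/4  [line 20·x + 3·y + 727/4 = 0 ∩ |DF|² = 3665/8]
4. D_y = -9/4  [line 20·x + 3·y + 727/4 = 0 ∩ |DF|² = 3665/8]
   → D = (-35/4, -9/4)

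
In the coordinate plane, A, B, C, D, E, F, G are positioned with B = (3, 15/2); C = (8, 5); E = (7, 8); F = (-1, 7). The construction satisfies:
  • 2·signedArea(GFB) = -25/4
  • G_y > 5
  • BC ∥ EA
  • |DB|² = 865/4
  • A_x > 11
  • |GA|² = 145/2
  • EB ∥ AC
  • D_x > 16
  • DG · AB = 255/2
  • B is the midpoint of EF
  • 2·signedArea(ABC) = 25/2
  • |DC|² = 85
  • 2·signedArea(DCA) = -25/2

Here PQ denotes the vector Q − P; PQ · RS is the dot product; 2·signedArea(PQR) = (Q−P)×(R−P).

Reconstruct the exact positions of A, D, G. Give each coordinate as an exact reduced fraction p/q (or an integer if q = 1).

1. A_x = 12  [EB ∥ AC ∩ BC ∥ EA]
2. A_y = 11/2  [EB ∥ AC ∩ BC ∥ EA]
   → A = (12, 11/2)
3. D_x = 17  [line -1/2·x + 4·y + -7/2 = 0 ∩ |DB|² = 865/4]
4. D_y = 3  [line -1/2·x + 4·y + -7/2 = 0 ∩ |DB|² = 865/4]
   → D = (17, 3)
5. G_x = 7/2  [2·signedArea(GFB) = -25/4 ∩ DG · AB = 255/2]
6. G_y = 6  [2·signedArea(GFB) = -25/4 ∩ DG · AB = 255/2]
   → G = (7/2, 6)

A = (12, 11/2)
D = (17, 3)
G = (7/2, 6)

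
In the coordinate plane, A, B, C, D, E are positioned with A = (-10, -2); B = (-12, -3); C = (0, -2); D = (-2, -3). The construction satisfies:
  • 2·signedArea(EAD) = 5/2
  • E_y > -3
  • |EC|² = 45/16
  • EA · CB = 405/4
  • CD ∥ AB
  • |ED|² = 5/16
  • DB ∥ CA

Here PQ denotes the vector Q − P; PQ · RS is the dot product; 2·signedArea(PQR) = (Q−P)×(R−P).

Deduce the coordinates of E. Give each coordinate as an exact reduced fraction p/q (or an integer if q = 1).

E = (-3/2, -11/4)

1. E_x = -3/2  [2·signedArea(EAD) = 5/2 ∩ EA · CB = 405/4]
2. E_y = -11/4  [2·signedArea(EAD) = 5/2 ∩ EA · CB = 405/4]
   → E = (-3/2, -11/4)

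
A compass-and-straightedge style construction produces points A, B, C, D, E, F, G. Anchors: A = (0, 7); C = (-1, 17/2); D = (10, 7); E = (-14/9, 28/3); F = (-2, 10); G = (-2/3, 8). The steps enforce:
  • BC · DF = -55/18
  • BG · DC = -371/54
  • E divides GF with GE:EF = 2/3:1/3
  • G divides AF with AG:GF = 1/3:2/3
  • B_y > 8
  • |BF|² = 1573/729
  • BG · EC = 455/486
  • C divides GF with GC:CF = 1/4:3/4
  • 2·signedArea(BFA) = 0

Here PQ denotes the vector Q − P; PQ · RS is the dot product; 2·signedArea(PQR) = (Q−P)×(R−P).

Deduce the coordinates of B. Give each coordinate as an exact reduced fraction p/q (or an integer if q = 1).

1. B_x = -32/27  [2·signedArea(BFA) = 0 ∩ BG · DC = -371/54]
2. B_y = 79/9  [2·signedArea(BFA) = 0 ∩ BG · DC = -371/54]
   → B = (-32/27, 79/9)

B = (-32/27, 79/9)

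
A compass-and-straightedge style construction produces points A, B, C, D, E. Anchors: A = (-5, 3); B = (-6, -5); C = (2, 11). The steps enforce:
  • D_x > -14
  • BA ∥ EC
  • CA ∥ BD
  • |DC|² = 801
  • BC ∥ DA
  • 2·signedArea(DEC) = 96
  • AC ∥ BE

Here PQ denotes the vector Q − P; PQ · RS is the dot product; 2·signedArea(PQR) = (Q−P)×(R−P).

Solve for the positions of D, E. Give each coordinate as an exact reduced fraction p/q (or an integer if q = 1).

D = (-13, -13)
E = (1, 3)

1. D_x = -13  [BC ∥ DA ∩ CA ∥ BD]
2. D_y = -13  [BC ∥ DA ∩ CA ∥ BD]
   → D = (-13, -13)
3. E_x = 1  [BA ∥ EC ∩ AC ∥ BE]
4. E_y = 3  [BA ∥ EC ∩ AC ∥ BE]
   → E = (1, 3)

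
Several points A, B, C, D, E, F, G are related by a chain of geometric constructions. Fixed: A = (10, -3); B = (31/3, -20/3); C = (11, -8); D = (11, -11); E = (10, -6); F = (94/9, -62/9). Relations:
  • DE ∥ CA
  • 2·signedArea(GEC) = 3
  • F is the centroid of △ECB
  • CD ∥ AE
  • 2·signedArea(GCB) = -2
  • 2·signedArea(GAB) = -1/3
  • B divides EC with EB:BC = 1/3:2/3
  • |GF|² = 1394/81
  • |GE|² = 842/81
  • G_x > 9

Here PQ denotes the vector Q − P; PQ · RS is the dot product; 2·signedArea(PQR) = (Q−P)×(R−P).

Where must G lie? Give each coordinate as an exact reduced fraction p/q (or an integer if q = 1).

1. G_x = 89/9  [2·signedArea(GEC) = 3 ∩ 2·signedArea(GAB) = -1/3]
2. G_y = -25/9  [2·signedArea(GEC) = 3 ∩ 2·signedArea(GAB) = -1/3]
   → G = (89/9, -25/9)

G = (89/9, -25/9)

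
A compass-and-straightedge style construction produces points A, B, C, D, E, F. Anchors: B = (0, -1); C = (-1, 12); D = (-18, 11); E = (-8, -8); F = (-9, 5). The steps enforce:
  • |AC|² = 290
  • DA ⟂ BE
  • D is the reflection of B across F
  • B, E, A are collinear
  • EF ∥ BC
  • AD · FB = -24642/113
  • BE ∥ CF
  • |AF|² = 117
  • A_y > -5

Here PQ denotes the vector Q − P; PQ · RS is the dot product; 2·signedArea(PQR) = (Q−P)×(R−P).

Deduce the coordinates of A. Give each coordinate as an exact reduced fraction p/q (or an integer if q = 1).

A = (-480/113, -533/113)

1. A_x = -480/113  [B, E, A are collinear ∩ DA ⟂ BE]
2. A_y = -533/113  [B, E, A are collinear ∩ DA ⟂ BE]
   → A = (-480/113, -533/113)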